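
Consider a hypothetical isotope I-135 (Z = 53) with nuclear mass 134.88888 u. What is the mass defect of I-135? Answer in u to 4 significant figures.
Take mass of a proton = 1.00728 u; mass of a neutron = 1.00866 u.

The nucleus contains 53 protons and 135 − 53 = 82 neutrons.
Mass of separated nucleons = 53(1.00728) + 82(1.00866) = 53.38584 + 82.71012 = 136.09596 u
Mass defect Δm = 136.09596 − 134.88888 = 1.20708 u

1.207 u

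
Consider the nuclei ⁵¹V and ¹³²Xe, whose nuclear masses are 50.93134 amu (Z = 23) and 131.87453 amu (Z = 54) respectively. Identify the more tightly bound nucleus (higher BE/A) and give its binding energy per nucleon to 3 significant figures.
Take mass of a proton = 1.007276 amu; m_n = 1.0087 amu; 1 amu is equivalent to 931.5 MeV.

⁵¹V; 8.76 MeV/nucleon

⁵¹V: Σm = 23(1.007276) + 28(1.0087) = 51.410948 amu; Δm = 0.479608 amu; E_B = 446.75 MeV; E_B/A = 8.760 MeV
¹³²Xe: Σm = 54(1.007276) + 78(1.0087) = 133.071504 amu; Δm = 1.196974 amu; E_B = 1115.0 MeV; E_B/A = 8.447 MeV
⁵¹V has the higher binding energy per nucleon, so it is the more tightly bound nucleus.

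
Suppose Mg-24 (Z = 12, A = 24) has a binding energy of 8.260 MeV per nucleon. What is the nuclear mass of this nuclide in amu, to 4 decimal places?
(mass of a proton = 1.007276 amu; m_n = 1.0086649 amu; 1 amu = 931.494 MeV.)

Total binding energy = 24 × 8.260 = 198.240 MeV
Mass defect = 198.240 MeV / (931.494 MeV/amu) = 0.212819 amu
Constituent mass = 12(1.007276) + 12(1.0086649) = 24.1912908 amu
Nuclear mass = 24.1912908 − 0.212819 = 23.9784718 amu ≈ 23.9785 amu (to 4 decimal places)

23.9785 amu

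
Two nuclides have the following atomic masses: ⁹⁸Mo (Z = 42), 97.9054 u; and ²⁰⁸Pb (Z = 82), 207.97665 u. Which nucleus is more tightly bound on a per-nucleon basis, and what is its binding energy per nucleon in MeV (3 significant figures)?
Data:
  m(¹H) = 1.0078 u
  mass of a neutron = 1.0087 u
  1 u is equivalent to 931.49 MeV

⁹⁸Mo; 8.64 MeV/nucleon

⁹⁸Mo: Σm = 42(1.0078) + 56(1.0087) = 98.8148 u; Δm = 0.9094 u; E_B = 847.10 MeV; E_B/A = 8.644 MeV
²⁰⁸Pb: Σm = 82(1.0078) + 126(1.0087) = 209.7358 u; Δm = 1.75915 u; E_B = 1638.6 MeV; E_B/A = 7.878 MeV
⁹⁸Mo has the higher binding energy per nucleon, so it is the more tightly bound nucleus.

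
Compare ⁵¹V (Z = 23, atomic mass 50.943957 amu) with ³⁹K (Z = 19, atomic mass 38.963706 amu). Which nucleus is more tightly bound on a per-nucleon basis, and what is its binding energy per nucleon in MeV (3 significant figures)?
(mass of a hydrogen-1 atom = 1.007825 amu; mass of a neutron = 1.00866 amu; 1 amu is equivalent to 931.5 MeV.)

⁵¹V: Σm = 23(1.007825) + 28(1.00866) = 51.422455 amu; Δm = 0.478498 amu; E_B = 445.72 MeV; E_B/A = 8.740 MeV
³⁹K: Σm = 19(1.007825) + 20(1.00866) = 39.321875 amu; Δm = 0.358169 amu; E_B = 333.634 MeV; E_B/A = 8.5547 MeV
⁵¹V has the higher binding energy per nucleon, so it is the more tightly bound nucleus.

⁵¹V; 8.74 MeV/nucleon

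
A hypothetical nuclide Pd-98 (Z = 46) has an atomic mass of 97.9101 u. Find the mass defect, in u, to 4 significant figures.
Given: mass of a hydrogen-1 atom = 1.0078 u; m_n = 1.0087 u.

0.9011 u

Total constituent mass: 46 × 1.0078 + 52 × 1.0087 = 98.8112 u
The mass defect is 98.8112 − 97.9101 = 0.9011 u.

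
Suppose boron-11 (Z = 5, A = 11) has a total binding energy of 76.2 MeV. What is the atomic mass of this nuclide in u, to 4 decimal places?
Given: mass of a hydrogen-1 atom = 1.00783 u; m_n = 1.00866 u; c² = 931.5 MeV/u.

11.0093 u

Mass defect = 76.2 MeV / (931.5 MeV/u) = 0.081804 u
Constituent mass = 5(1.00783) + 6(1.00866) = 11.09111 u
Atomic mass = 11.09111 − 0.081804 = 11.009306 u ≈ 11.0093 u (to 4 decimal places)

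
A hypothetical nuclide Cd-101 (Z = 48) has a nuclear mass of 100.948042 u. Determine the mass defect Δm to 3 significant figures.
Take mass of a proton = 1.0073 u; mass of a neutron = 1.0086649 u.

0.862 u

Z = 48, so N = A − Z = 101 − 48 = 53.
Mass of separated nucleons = 48(1.0073) + 53(1.0086649) = 48.3504 + 53.4592397 = 101.8096397 u
The mass defect is 101.8096397 − 100.948042 = 0.8615977 u.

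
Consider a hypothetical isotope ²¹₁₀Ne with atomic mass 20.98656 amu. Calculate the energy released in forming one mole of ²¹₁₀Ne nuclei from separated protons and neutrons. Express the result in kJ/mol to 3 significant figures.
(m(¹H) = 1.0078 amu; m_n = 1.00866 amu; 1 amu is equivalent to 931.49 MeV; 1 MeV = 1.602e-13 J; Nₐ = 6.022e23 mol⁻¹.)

The nucleus contains 10 protons and 21 − 10 = 11 neutrons.
Total constituent mass: 10 × 1.0078 + 11 × 1.00866 = 21.17326 amu
Δm = 21.17326 − 20.98656 = 0.18670 amu
Converting to energy: 0.18670 amu × 931.49 MeV/amu = 173.909 MeV
Per nucleus in joules: 173.909 MeV × 1.602e-13 J/MeV = 2.7860e-11 J
Per mole: 2.7860e-11 J × 6.022e23 mol⁻¹ = 1.6777e+13 J/mol

1.68e+10 kJ/mol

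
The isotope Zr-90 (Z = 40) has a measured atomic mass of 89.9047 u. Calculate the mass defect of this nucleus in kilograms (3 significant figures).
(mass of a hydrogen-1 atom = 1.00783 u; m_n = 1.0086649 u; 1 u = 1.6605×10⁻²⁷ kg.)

With 40 protons and 50 neutrons (A = 90):
Total constituent mass: 40 × 1.00783 + 50 × 1.0086649 = 90.7464450 u
Δm = 90.7464450 − 89.9047 = 0.8417450 u
In SI units: 0.8417450 u × 1.6605×10⁻²⁷ kg/u = 1.3977e-27 kg

1.40e-27 kg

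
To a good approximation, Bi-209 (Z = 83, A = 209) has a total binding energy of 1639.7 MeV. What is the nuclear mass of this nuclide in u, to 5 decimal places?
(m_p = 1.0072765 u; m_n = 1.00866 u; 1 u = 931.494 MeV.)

208.93482 u

Mass defect = 1639.7 MeV / (931.494 MeV/u) = 1.7602905 u
Constituent mass = 83(1.0072765) + 126(1.00866) = 210.6951095 u
Nuclear mass = 210.6951095 − 1.7602905 = 208.9348190 u ≈ 208.93482 u (to 5 decimal places)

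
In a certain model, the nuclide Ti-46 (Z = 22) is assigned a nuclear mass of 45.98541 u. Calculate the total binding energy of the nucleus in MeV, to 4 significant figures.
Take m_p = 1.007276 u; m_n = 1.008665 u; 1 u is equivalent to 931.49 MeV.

Total constituent mass: 22 × 1.007276 + 24 × 1.008665 = 46.368032 u
The mass defect is 46.368032 − 45.98541 = 0.382622 u.
Converting to energy: 0.382622 u × 931.49 MeV/u = 356.409 MeV

356.4 MeV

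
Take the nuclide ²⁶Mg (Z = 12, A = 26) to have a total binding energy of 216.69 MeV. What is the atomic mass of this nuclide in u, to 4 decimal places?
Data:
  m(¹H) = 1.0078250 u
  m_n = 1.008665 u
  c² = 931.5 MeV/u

25.9826 u

Mass defect = 216.69 MeV / (931.5 MeV/u) = 0.232625 u
Constituent mass = 12(1.0078250) + 14(1.008665) = 26.2152100 u
Atomic mass = 26.2152100 − 0.232625 = 25.9825850 u ≈ 25.9826 u (to 4 decimal places)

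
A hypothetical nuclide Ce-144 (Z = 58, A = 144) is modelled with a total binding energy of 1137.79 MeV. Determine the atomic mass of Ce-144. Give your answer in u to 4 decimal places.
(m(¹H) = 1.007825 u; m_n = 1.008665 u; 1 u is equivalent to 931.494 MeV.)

Mass defect = 1137.79 MeV / (931.494 MeV/u) = 1.221468 u
Constituent mass = 58(1.007825) + 86(1.008665) = 145.199040 u
Atomic mass = 145.199040 − 1.221468 = 143.977572 u ≈ 143.9776 u (to 4 decimal places)

143.9776 u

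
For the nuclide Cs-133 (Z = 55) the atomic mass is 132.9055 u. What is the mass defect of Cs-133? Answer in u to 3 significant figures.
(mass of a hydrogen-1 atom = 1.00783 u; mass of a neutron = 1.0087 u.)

Z = 55, so N = A − Z = 133 − 55 = 78.
Total constituent mass: 55 × 1.00783 + 78 × 1.0087 = 134.10925 u
The mass defect is 134.10925 − 132.9055 = 1.20375 u.

1.20 u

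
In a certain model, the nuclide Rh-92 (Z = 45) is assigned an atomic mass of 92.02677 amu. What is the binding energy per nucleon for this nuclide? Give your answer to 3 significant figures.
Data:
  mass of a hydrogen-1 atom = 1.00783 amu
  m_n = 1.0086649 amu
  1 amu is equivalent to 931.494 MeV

Mass of separated nucleons = 45(1.00783) + 47(1.0086649) = 45.35235 + 47.4072503 = 92.7596003 amu
The mass defect is 92.7596003 − 92.02677 = 0.7328303 amu.
Converting to energy: 0.7328303 amu × 931.494 MeV/amu = 682.627 MeV
BE/A = 682.627 MeV / 92 = 7.420 MeV/nucleon

7.42 MeV/nucleon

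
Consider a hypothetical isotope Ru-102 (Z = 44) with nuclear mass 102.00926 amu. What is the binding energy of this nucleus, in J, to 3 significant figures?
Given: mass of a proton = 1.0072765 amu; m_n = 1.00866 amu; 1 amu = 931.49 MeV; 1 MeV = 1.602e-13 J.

Mass of separated nucleons = 44(1.0072765) + 58(1.00866) = 44.3201660 + 58.50228 = 102.8224460 amu
Mass defect Δm = 102.8224460 − 102.00926 = 0.8131860 amu
Binding energy = Δm·c² = 0.8131860 × 931.49 MeV/amu = 757.475 MeV
In joules: 757.475 MeV × 1.602e-13 J/MeV = 1.2135e-10 J

1.21e-10 J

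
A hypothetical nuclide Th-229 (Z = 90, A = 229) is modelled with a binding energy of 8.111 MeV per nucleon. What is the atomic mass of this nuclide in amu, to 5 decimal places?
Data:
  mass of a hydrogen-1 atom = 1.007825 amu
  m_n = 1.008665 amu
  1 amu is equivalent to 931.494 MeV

228.91466 amu

Total binding energy = 229 × 8.111 = 1857.419 MeV
Mass defect = 1857.419 MeV / (931.494 MeV/amu) = 1.9940214 amu
Constituent mass = 90(1.007825) + 139(1.008665) = 230.908685 amu
Atomic mass = 230.908685 − 1.9940214 = 228.9146636 amu ≈ 228.91466 amu (to 5 decimal places)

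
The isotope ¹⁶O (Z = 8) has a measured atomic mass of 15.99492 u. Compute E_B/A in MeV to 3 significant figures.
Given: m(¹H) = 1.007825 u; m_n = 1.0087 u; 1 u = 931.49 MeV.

With 8 protons and 8 neutrons (A = 16):
Mass of separated nucleons = 8(1.007825) + 8(1.0087) = 8.062600 + 8.0696 = 16.132200 u
Mass defect Δm = 16.132200 − 15.99492 = 0.137280 u
Converting to energy: 0.137280 u × 931.49 MeV/u = 127.875 MeV
BE/A = 127.875 MeV / 16 = 7.992 MeV/nucleon

7.99 MeV/nucleon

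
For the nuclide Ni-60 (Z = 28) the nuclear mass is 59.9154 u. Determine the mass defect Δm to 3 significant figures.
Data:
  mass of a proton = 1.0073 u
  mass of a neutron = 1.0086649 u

The nucleus contains 28 protons and 60 − 28 = 32 neutrons.
Σm = 28·m_p + 32·m_n = 28.2044 + 32.2772768 = 60.4816768 u
Δm = 60.4816768 − 59.9154 = 0.5662768 u

0.566 u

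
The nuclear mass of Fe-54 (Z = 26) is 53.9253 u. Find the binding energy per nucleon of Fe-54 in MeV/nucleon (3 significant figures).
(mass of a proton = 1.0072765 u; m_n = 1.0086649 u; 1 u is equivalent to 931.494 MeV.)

8.74 MeV/nucleon

Total constituent mass: 26 × 1.0072765 + 28 × 1.0086649 = 54.4318062 u
Mass defect Δm = 54.4318062 − 53.9253 = 0.5065062 u
E_B = 0.5065062 × 931.494 = 471.807 MeV
Per nucleon: 471.807 / 54 = 8.737 MeV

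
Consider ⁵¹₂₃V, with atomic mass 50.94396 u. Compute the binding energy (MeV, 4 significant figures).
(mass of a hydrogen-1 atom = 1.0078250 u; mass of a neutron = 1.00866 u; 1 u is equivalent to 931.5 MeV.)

445.7 MeV

The nucleus contains 23 protons and 51 − 23 = 28 neutrons.
Σm = 23·m(¹H) + 28·m_n = 23.1799750 + 28.24248 = 51.4224550 u
The mass defect is 51.4224550 − 50.94396 = 0.4784950 u.
Binding energy = Δm·c² = 0.4784950 × 931.5 MeV/u = 445.718 MeV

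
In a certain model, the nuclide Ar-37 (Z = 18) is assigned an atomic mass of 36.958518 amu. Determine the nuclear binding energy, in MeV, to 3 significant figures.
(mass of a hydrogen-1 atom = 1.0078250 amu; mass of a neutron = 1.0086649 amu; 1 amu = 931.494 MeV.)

323 MeV

Z = 18, so N = A − Z = 37 − 18 = 19.
Σm = 18·m(¹H) + 19·m_n = 18.1408500 + 19.1646331 = 37.3054831 amu
Mass defect Δm = 37.3054831 − 36.958518 = 0.3469651 amu
Converting to energy: 0.3469651 amu × 931.494 MeV/amu = 323.196 MeV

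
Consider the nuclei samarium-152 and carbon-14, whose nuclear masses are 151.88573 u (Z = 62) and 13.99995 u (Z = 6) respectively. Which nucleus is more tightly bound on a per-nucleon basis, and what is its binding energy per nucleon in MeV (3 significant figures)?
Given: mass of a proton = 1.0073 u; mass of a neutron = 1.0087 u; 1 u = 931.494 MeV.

samarium-152: Σm = 62(1.0073) + 90(1.0087) = 153.2356 u; Δm = 1.34987 u; E_B = 1257.4 MeV; E_B/A = 8.272 MeV
carbon-14: Σm = 6(1.0073) + 8(1.0087) = 14.1134 u; Δm = 0.11345 u; E_B = 105.678 MeV; E_B/A = 7.548 MeV
samarium-152 has the higher binding energy per nucleon, so it is the more tightly bound nucleus.

samarium-152; 8.27 MeV/nucleon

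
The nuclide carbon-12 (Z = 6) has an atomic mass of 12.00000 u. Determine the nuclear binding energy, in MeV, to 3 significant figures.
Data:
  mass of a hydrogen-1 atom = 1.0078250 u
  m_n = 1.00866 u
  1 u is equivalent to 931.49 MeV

Total constituent mass: 6 × 1.0078250 + 6 × 1.00866 = 12.0989100 u
Mass defect Δm = 12.0989100 − 12.00000 = 0.0989100 u
Converting to energy: 0.0989100 u × 931.49 MeV/u = 92.1337 MeV

92.1 MeV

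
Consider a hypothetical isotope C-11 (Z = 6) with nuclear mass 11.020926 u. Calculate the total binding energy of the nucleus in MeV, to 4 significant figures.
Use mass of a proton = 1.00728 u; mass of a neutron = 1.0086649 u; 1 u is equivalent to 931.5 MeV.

Mass of separated nucleons = 6(1.00728) + 5(1.0086649) = 6.04368 + 5.0433245 = 11.0870045 u
Mass defect Δm = 11.0870045 − 11.020926 = 0.0660785 u
E_B = 0.0660785 × 931.5 = 61.5521 MeV

61.55 MeV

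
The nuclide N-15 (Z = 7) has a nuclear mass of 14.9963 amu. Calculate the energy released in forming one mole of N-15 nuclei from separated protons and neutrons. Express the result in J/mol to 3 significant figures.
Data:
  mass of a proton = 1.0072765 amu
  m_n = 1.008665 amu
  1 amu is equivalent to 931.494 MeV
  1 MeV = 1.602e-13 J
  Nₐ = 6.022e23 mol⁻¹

The nucleus contains 7 protons and 15 − 7 = 8 neutrons.
Σm = 7·m_p + 8·m_n = 7.0509355 + 8.069320 = 15.1202555 amu
Mass defect Δm = 15.1202555 − 14.9963 = 0.1239555 amu
Converting to energy: 0.1239555 amu × 931.494 MeV/amu = 115.464 MeV
Per nucleus in joules: 115.464 MeV × 1.602e-13 J/MeV = 1.8497e-11 J
Per mole: 1.8497e-11 J × 6.022e23 mol⁻¹ = 1.1139e+13 J/mol

1.11e+13 J/mol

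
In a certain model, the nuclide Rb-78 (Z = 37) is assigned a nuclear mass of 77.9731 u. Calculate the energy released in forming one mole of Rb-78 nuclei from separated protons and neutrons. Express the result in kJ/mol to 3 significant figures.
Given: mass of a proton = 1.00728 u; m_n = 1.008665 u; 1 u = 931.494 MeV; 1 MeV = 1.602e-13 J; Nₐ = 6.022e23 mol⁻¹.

With 37 protons and 41 neutrons (A = 78):
Σm = 37·m_p + 41·m_n = 37.26936 + 41.355265 = 78.624625 u
Δm = 78.624625 − 77.9731 = 0.651525 u
Converting to energy: 0.651525 u × 931.494 MeV/u = 606.892 MeV
Per nucleus in joules: 606.892 MeV × 1.602e-13 J/MeV = 9.7224e-11 J
Per mole: 9.7224e-11 J × 6.022e23 mol⁻¹ = 5.8548e+13 J/mol

5.85e+10 kJ/mol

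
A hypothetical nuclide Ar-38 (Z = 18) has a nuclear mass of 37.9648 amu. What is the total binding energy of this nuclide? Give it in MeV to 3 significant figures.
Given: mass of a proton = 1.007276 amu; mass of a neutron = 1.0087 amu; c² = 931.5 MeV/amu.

317 MeV

With 18 protons and 20 neutrons (A = 38):
Σm = 18·m_p + 20·m_n = 18.130968 + 20.1740 = 38.304968 amu
Δm = 38.304968 − 37.9648 = 0.340168 amu
Binding energy = Δm·c² = 0.340168 × 931.5 MeV/amu = 316.866 MeV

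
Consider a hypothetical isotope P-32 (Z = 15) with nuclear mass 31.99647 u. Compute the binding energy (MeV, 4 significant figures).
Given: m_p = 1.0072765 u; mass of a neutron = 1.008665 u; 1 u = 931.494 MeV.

242.2 MeV

The nucleus contains 15 protons and 32 − 15 = 17 neutrons.
Mass of separated nucleons = 15(1.0072765) + 17(1.008665) = 15.1091475 + 17.147305 = 32.2564525 u
Δm = 32.2564525 − 31.99647 = 0.2599825 u
Binding energy = Δm·c² = 0.2599825 × 931.494 MeV/u = 242.172 MeV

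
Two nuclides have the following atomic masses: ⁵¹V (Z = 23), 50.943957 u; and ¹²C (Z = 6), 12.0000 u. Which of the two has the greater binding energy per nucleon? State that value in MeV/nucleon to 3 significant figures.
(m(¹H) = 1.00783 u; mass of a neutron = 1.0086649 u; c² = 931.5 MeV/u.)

⁵¹V; 8.74 MeV/nucleon

⁵¹V: Σm = 23(1.00783) + 28(1.0086649) = 51.4227072 u; Δm = 0.4787502 u; E_B = 445.96 MeV; E_B/A = 8.744 MeV
¹²C: Σm = 6(1.00783) + 6(1.0086649) = 12.0989694 u; Δm = 0.0989694 u; E_B = 92.189996 MeV; E_B/A = 7.682 MeV
⁵¹V has the higher binding energy per nucleon, so it is the more tightly bound nucleus.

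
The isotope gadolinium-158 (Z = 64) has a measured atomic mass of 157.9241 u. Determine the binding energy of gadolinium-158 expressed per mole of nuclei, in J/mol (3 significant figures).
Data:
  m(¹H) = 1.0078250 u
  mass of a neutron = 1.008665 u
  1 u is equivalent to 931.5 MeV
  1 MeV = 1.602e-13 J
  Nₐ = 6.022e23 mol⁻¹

Mass of separated nucleons = 64(1.0078250) + 94(1.008665) = 64.5008000 + 94.814510 = 159.3153100 u
Mass defect Δm = 159.3153100 − 157.9241 = 1.3912100 u
E_B = 1.3912100 × 931.5 = 1295.91 MeV
Per nucleus in joules: 1295.91 MeV × 1.602e-13 J/MeV = 2.0760e-10 J
Per mole: 2.0760e-10 J × 6.022e23 mol⁻¹ = 1.2502e+14 J/mol

1.25e+14 J/mol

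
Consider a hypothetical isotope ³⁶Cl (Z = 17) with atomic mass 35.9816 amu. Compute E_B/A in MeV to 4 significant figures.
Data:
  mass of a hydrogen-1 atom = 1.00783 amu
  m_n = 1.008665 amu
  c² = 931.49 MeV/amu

8.180 MeV/nucleon

The nucleus contains 17 protons and 36 − 17 = 19 neutrons.
Σm = 17·m(¹H) + 19·m_n = 17.13311 + 19.164635 = 36.297745 amu
The mass defect is 36.297745 − 35.9816 = 0.316145 amu.
Converting to energy: 0.316145 amu × 931.49 MeV/amu = 294.486 MeV
Dividing by A = 36 gives 8.180 MeV per nucleon.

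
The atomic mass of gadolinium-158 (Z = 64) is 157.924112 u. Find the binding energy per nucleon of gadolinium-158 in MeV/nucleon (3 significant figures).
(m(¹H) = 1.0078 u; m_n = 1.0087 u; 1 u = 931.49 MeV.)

Z = 64, so N = A − Z = 158 − 64 = 94.
Total constituent mass: 64 × 1.0078 + 94 × 1.0087 = 159.3170 u
The mass defect is 159.3170 − 157.924112 = 1.392888 u.
Converting to energy: 1.392888 u × 931.49 MeV/u = 1297.46 MeV
Per nucleon: 1297.46 / 158 = 8.212 MeV

8.21 MeV/nucleon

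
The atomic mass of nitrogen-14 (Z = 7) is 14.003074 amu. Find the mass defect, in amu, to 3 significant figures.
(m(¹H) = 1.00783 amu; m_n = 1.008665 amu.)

Mass of separated nucleons = 7(1.00783) + 7(1.008665) = 7.05481 + 7.060655 = 14.115465 amu
The mass defect is 14.115465 − 14.003074 = 0.112391 amu.

0.112 amu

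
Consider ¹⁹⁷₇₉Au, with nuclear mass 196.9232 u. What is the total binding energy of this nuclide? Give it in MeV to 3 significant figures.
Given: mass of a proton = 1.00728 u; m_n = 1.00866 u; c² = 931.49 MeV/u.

1560 MeV

Total constituent mass: 79 × 1.00728 + 118 × 1.00866 = 198.59700 u
The mass defect is 198.59700 − 196.9232 = 1.67380 u.
Binding energy = Δm·c² = 1.67380 × 931.49 MeV/u = 1559.13 MeV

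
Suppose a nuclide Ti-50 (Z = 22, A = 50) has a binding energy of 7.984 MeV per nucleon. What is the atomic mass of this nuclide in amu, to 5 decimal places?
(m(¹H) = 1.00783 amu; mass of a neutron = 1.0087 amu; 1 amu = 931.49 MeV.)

Total binding energy = 50 × 7.984 = 399.200 MeV
Mass defect = 399.200 MeV / (931.49 MeV/amu) = 0.4285607 amu
Constituent mass = 22(1.00783) + 28(1.0087) = 50.41586 amu
Atomic mass = 50.41586 − 0.4285607 = 49.9872993 amu ≈ 49.98730 amu (to 5 decimal places)

49.98730 amu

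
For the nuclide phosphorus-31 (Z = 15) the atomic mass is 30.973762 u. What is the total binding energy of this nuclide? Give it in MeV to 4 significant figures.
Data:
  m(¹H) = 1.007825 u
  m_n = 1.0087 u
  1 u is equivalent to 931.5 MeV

263.4 MeV

Z = 15, so N = A − Z = 31 − 15 = 16.
Total constituent mass: 15 × 1.007825 + 16 × 1.0087 = 31.256575 u
Mass defect Δm = 31.256575 − 30.973762 = 0.282813 u
Binding energy = Δm·c² = 0.282813 × 931.5 MeV/u = 263.440 MeV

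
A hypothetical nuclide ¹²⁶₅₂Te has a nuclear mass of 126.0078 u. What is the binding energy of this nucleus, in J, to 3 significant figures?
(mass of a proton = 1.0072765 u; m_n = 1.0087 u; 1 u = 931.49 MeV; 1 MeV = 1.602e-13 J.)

Σm = 52·m_p + 74·m_n = 52.3783780 + 74.6438 = 127.0221780 u
The mass defect is 127.0221780 − 126.0078 = 1.0143780 u.
Binding energy = Δm·c² = 1.0143780 × 931.49 MeV/u = 944.883 MeV
In joules: 944.883 MeV × 1.602e-13 J/MeV = 1.5137e-10 J

1.51e-10 J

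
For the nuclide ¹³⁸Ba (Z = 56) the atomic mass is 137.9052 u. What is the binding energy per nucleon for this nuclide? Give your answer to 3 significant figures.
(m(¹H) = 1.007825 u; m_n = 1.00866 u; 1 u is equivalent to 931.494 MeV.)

Mass of separated nucleons = 56(1.007825) + 82(1.00866) = 56.438200 + 82.71012 = 139.148320 u
Mass defect Δm = 139.148320 − 137.9052 = 1.243120 u
Converting to energy: 1.243120 u × 931.494 MeV/u = 1157.96 MeV
Per nucleon: 1157.96 / 138 = 8.391 MeV

8.39 MeV/nucleon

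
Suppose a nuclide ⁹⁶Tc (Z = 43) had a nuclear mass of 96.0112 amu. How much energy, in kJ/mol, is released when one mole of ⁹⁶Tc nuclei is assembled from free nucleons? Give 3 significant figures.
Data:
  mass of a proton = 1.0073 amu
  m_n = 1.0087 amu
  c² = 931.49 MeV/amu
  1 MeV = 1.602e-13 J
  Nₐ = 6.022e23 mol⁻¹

Z = 43, so N = A − Z = 96 − 43 = 53.
Σm = 43·m_p + 53·m_n = 43.3139 + 53.4611 = 96.7750 amu
The mass defect is 96.7750 − 96.0112 = 0.7638 amu.
Binding energy = Δm·c² = 0.7638 × 931.49 MeV/amu = 711.472 MeV
Per nucleus in joules: 711.472 MeV × 1.602e-13 J/MeV = 1.1398e-10 J
Per mole: 1.1398e-10 J × 6.022e23 mol⁻¹ = 6.8639e+13 J/mol

6.86e+10 kJ/mol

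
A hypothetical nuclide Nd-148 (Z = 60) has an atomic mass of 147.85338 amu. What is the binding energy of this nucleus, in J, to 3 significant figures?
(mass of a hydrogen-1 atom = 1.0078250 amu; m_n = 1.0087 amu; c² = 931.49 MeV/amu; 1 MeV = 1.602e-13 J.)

Z = 60, so N = A − Z = 148 − 60 = 88.
Mass of separated nucleons = 60(1.0078250) + 88(1.0087) = 60.4695000 + 88.7656 = 149.2351000 amu
The mass defect is 149.2351000 − 147.85338 = 1.3817200 amu.
E_B = 1.3817200 × 931.49 = 1287.06 MeV
In joules: 1287.06 MeV × 1.602e-13 J/MeV = 2.0619e-10 J

2.06e-10 J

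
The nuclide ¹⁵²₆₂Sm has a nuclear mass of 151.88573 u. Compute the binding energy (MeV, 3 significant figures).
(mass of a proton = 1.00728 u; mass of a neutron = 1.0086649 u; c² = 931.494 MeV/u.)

With 62 protons and 90 neutrons (A = 152):
Σm = 62·m_p + 90·m_n = 62.45136 + 90.7798410 = 153.2312010 u
Δm = 153.2312010 − 151.88573 = 1.3454710 u
Binding energy = Δm·c² = 1.3454710 × 931.494 MeV/u = 1253.30 MeV

1250 MeV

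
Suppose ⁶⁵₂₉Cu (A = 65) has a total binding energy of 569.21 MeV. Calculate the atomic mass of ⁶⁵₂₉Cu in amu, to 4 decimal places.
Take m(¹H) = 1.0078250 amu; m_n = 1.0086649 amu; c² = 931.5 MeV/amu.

Mass defect = 569.21 MeV / (931.5 MeV/amu) = 0.611068 amu
Constituent mass = 29(1.0078250) + 36(1.0086649) = 65.5388614 amu
Atomic mass = 65.5388614 − 0.611068 = 64.9277934 amu ≈ 64.9278 amu (to 4 decimal places)

64.9278 amu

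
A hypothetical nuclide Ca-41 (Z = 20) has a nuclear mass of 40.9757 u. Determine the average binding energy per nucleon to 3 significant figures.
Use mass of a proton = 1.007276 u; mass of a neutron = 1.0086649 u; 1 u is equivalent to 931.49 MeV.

Mass of separated nucleons = 20(1.007276) + 21(1.0086649) = 20.145520 + 21.1819629 = 41.3274829 u
Δm = 41.3274829 − 40.9757 = 0.3517829 u
Converting to energy: 0.3517829 u × 931.49 MeV/u = 327.682 MeV
Dividing by A = 41 gives 7.992 MeV per nucleon.

7.99 MeV/nucleon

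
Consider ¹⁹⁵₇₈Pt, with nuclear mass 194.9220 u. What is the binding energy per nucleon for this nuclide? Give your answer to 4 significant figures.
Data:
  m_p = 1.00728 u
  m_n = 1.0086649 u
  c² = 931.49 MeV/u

With 78 protons and 117 neutrons (A = 195):
Total constituent mass: 78 × 1.00728 + 117 × 1.0086649 = 196.5816333 u
The mass defect is 196.5816333 − 194.9220 = 1.6596333 u.
Binding energy = Δm·c² = 1.6596333 × 931.49 MeV/u = 1545.93 MeV
Dividing by A = 195 gives 7.928 MeV per nucleon.

7.928 MeV/nucleon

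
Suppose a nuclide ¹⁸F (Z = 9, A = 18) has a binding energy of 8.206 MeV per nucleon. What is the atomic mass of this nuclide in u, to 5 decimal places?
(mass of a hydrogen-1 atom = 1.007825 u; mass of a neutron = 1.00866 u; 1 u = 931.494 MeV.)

17.98979 u

Total binding energy = 18 × 8.206 = 147.708 MeV
Mass defect = 147.708 MeV / (931.494 MeV/u) = 0.1585711 u
Constituent mass = 9(1.007825) + 9(1.00866) = 18.148365 u
Atomic mass = 18.148365 − 0.1585711 = 17.9897939 u ≈ 17.98979 u (to 5 decimal places)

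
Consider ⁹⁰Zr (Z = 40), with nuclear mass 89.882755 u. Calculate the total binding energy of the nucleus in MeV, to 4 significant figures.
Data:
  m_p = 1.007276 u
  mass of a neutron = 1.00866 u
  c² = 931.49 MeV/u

Mass of separated nucleons = 40(1.007276) + 50(1.00866) = 40.291040 + 50.43300 = 90.724040 u
The mass defect is 90.724040 − 89.882755 = 0.841285 u.
E_B = 0.841285 × 931.49 = 783.649 MeV

783.6 MeV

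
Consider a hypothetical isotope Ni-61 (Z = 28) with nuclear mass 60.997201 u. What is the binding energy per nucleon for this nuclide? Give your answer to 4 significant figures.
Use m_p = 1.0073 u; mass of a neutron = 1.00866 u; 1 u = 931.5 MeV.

7.528 MeV/nucleon

The nucleus contains 28 protons and 61 − 28 = 33 neutrons.
Total constituent mass: 28 × 1.0073 + 33 × 1.00866 = 61.49018 u
The mass defect is 61.49018 − 60.997201 = 0.492979 u.
E_B = 0.492979 × 931.5 = 459.210 MeV
Dividing by A = 61 gives 7.528 MeV per nucleon.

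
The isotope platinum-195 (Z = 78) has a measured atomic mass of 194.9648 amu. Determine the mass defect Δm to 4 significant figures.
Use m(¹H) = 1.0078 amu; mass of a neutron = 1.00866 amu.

The nucleus contains 78 protons and 195 − 78 = 117 neutrons.
Mass of separated nucleons = 78(1.0078) + 117(1.00866) = 78.6084 + 118.01322 = 196.62162 amu
Δm = 196.62162 − 194.9648 = 1.65682 amu

1.657 amu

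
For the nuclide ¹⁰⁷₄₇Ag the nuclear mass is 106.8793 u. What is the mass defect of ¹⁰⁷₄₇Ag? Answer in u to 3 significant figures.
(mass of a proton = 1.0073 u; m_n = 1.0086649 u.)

The nucleus contains 47 protons and 107 − 47 = 60 neutrons.
Σm = 47·m_p + 60·m_n = 47.3431 + 60.5198940 = 107.8629940 u
Mass defect Δm = 107.8629940 − 106.8793 = 0.9836940 u

0.984 u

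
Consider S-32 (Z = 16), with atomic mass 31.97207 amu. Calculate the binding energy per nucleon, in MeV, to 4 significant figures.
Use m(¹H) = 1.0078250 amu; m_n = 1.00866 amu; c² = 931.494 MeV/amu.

Σm = 16·m(¹H) + 16·m_n = 16.1252000 + 16.13856 = 32.2637600 amu
The mass defect is 32.2637600 − 31.97207 = 0.2916900 amu.
Binding energy = Δm·c² = 0.2916900 × 931.494 MeV/amu = 271.707 MeV
Per nucleon: 271.707 / 32 = 8.491 MeV

8.491 MeV/nucleon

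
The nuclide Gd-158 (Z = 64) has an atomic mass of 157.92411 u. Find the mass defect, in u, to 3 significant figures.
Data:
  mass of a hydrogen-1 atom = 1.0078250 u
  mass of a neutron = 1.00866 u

With 64 protons and 94 neutrons (A = 158):
Total constituent mass: 64 × 1.0078250 + 94 × 1.00866 = 159.3148400 u
The mass defect is 159.3148400 − 157.92411 = 1.3907300 u.

1.39 u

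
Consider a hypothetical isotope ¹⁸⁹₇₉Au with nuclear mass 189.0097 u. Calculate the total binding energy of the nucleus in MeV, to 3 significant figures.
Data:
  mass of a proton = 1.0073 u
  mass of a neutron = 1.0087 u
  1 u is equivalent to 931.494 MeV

1420 MeV

The nucleus contains 79 protons and 189 − 79 = 110 neutrons.
Total constituent mass: 79 × 1.0073 + 110 × 1.0087 = 190.5337 u
The mass defect is 190.5337 − 189.0097 = 1.5240 u.
Converting to energy: 1.5240 u × 931.494 MeV/u = 1419.60 MeV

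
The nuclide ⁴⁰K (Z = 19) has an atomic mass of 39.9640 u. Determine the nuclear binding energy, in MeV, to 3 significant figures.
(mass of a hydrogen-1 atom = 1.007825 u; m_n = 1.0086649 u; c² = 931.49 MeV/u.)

With 19 protons and 21 neutrons (A = 40):
Mass of separated nucleons = 19(1.007825) + 21(1.0086649) = 19.148675 + 21.1819629 = 40.3306379 u
Mass defect Δm = 40.3306379 − 39.9640 = 0.3666379 u
E_B = 0.3666379 × 931.49 = 341.520 MeV

342 MeV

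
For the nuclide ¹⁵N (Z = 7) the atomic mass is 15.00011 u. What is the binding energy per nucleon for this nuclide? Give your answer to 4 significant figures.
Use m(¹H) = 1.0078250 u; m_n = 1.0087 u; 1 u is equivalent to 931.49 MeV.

7.717 MeV/nucleon

With 7 protons and 8 neutrons (A = 15):
Total constituent mass: 7 × 1.0078250 + 8 × 1.0087 = 15.1243750 u
Mass defect Δm = 15.1243750 − 15.00011 = 0.1242650 u
Converting to energy: 0.1242650 u × 931.49 MeV/u = 115.752 MeV
BE/A = 115.752 MeV / 15 = 7.717 MeV/nucleon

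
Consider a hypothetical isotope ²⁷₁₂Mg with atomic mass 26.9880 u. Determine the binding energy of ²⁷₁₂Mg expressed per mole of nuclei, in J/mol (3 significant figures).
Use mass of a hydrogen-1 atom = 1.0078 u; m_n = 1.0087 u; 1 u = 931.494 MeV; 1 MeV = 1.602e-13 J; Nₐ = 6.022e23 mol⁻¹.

2.12e+13 J/mol

Z = 12, so N = A − Z = 27 − 12 = 15.
Total constituent mass: 12 × 1.0078 + 15 × 1.0087 = 27.2241 u
The mass defect is 27.2241 − 26.9880 = 0.2361 u.
Binding energy = Δm·c² = 0.2361 × 931.494 MeV/u = 219.926 MeV
Per nucleus in joules: 219.926 MeV × 1.602e-13 J/MeV = 3.5232e-11 J
Per mole: 3.5232e-11 J × 6.022e23 mol⁻¹ = 2.1217e+13 J/mol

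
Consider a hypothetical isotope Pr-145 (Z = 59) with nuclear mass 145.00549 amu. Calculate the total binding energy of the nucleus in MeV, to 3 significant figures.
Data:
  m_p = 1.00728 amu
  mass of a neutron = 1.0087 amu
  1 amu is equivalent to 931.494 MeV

Mass of separated nucleons = 59(1.00728) + 86(1.0087) = 59.42952 + 86.7482 = 146.17772 amu
Δm = 146.17772 − 145.00549 = 1.17223 amu
Binding energy = Δm·c² = 1.17223 × 931.494 MeV/amu = 1091.93 MeV

1090 MeV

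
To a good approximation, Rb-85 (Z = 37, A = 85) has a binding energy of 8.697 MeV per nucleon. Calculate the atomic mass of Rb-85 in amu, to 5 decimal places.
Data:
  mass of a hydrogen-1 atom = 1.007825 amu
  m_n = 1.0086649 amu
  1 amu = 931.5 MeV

84.91183 amu

Total binding energy = 85 × 8.697 = 739.245 MeV
Mass defect = 739.245 MeV / (931.5 MeV/amu) = 0.7936071 amu
Constituent mass = 37(1.007825) + 48(1.0086649) = 85.7054402 amu
Atomic mass = 85.7054402 − 0.7936071 = 84.9118331 amu ≈ 84.91183 amu (to 5 decimal places)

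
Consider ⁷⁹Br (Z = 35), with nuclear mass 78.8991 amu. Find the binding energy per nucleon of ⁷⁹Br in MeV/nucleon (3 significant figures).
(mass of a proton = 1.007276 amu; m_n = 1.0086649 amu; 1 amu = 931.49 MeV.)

Z = 35, so N = A − Z = 79 − 35 = 44.
Total constituent mass: 35 × 1.007276 + 44 × 1.0086649 = 79.6359156 amu
Δm = 79.6359156 − 78.8991 = 0.7368156 amu
Converting to energy: 0.7368156 amu × 931.49 MeV/amu = 686.336 MeV
Per nucleon: 686.336 / 79 = 8.688 MeV

8.69 MeV/nucleon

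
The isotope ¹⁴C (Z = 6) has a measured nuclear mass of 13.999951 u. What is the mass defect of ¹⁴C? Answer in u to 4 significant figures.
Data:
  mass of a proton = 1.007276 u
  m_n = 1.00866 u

Σm = 6·m_p + 8·m_n = 6.043656 + 8.06928 = 14.112936 u
The mass defect is 14.112936 − 13.999951 = 0.112985 u.

0.1130 u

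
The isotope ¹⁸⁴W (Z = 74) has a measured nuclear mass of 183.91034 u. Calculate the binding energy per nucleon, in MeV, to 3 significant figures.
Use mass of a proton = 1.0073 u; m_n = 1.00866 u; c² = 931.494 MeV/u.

8.01 MeV/nucleon

Total constituent mass: 74 × 1.0073 + 110 × 1.00866 = 185.49280 u
Δm = 185.49280 − 183.91034 = 1.58246 u
Converting to energy: 1.58246 u × 931.494 MeV/u = 1474.05 MeV
Dividing by A = 184 gives 8.011 MeV per nucleon.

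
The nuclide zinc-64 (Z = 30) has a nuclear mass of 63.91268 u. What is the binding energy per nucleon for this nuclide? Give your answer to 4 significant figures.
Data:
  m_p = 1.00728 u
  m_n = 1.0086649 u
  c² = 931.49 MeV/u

Mass of separated nucleons = 30(1.00728) + 34(1.0086649) = 30.21840 + 34.2946066 = 64.5130066 u
Mass defect Δm = 64.5130066 − 63.91268 = 0.6003266 u
Converting to energy: 0.6003266 u × 931.49 MeV/u = 559.198 MeV
Dividing by A = 64 gives 8.737 MeV per nucleon.

8.737 MeV/nucleon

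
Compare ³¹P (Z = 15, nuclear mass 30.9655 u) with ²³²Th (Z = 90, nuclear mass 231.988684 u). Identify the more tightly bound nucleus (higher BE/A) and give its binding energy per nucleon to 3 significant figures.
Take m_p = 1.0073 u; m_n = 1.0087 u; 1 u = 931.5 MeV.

³¹P; 8.51 MeV/nucleon

³¹P: Σm = 15(1.0073) + 16(1.0087) = 31.2487 u; Δm = 0.2832 u; E_B = 263.80 MeV; E_B/A = 8.510 MeV
²³²Th: Σm = 90(1.0073) + 142(1.0087) = 233.8924 u; Δm = 1.903716 u; E_B = 1773.3 MeV; E_B/A = 7.644 MeV
³¹P has the higher binding energy per nucleon, so it is the more tightly bound nucleus.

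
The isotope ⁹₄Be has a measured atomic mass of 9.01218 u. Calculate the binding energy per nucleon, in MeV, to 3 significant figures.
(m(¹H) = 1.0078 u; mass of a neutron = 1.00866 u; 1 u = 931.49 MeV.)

6.45 MeV/nucleon

Z = 4, so N = A − Z = 9 − 4 = 5.
Σm = 4·m(¹H) + 5·m_n = 4.0312 + 5.04330 = 9.07450 u
Δm = 9.07450 − 9.01218 = 0.06232 u
Converting to energy: 0.06232 u × 931.49 MeV/u = 58.0505 MeV
Dividing by A = 9 gives 6.450 MeV per nucleon.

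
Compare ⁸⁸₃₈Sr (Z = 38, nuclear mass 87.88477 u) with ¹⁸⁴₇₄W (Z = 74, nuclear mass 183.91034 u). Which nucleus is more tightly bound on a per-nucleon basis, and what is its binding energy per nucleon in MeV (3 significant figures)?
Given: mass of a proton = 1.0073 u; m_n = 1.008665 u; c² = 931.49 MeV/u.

⁸⁸₃₈Sr; 8.74 MeV/nucleon

⁸⁸₃₈Sr: Σm = 38(1.0073) + 50(1.008665) = 88.710650 u; Δm = 0.825880 u; E_B = 769.30 MeV; E_B/A = 8.742 MeV
¹⁸⁴₇₄W: Σm = 74(1.0073) + 110(1.008665) = 185.493350 u; Δm = 1.583010 u; E_B = 1474.6 MeV; E_B/A = 8.014 MeV
⁸⁸₃₈Sr has the higher binding energy per nucleon, so it is the more tightly bound nucleus.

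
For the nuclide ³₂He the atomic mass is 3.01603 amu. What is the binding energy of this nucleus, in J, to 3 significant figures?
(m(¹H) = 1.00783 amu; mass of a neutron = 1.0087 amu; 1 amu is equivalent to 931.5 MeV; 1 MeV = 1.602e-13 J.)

1.24e-12 J

Mass of separated nucleons = 2(1.00783) + 1(1.0087) = 2.01566 + 1.0087 = 3.02436 amu
Δm = 3.02436 − 3.01603 = 0.00833 amu
Converting to energy: 0.00833 amu × 931.5 MeV/amu = 7.75940 MeV
In joules: 7.75940 MeV × 1.602e-13 J/MeV = 1.2431e-12 J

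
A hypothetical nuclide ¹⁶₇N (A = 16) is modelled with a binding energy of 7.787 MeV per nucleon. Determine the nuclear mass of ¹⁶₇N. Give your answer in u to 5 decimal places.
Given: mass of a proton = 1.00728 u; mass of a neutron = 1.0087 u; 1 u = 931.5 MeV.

Total binding energy = 16 × 7.787 = 124.592 MeV
Mass defect = 124.592 MeV / (931.5 MeV/u) = 0.1337542 u
Constituent mass = 7(1.00728) + 9(1.0087) = 16.12926 u
Nuclear mass = 16.12926 − 0.1337542 = 15.9955058 u ≈ 15.99551 u (to 5 decimal places)

15.99551 u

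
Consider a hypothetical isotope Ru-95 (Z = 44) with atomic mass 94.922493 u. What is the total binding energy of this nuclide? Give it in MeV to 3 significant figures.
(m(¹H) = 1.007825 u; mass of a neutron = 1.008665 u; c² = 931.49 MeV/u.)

Σm = 44·m(¹H) + 51·m_n = 44.344300 + 51.441915 = 95.786215 u
Δm = 95.786215 − 94.922493 = 0.863722 u
Converting to energy: 0.863722 u × 931.49 MeV/u = 804.548 MeV

805 MeV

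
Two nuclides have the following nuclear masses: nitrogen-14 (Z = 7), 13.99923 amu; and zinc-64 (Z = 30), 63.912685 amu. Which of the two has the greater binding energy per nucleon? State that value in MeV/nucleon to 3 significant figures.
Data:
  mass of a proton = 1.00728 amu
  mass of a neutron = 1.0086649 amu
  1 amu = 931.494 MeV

nitrogen-14: Σm = 7(1.00728) + 7(1.0086649) = 14.1116143 amu; Δm = 0.1123843 amu; E_B = 104.69 MeV; E_B/A = 7.478 MeV
zinc-64: Σm = 30(1.00728) + 34(1.0086649) = 64.5130066 amu; Δm = 0.6003216 amu; E_B = 559.196 MeV; E_B/A = 8.737 MeV
zinc-64 has the higher binding energy per nucleon, so it is the more tightly bound nucleus.

zinc-64; 8.74 MeV/nucleon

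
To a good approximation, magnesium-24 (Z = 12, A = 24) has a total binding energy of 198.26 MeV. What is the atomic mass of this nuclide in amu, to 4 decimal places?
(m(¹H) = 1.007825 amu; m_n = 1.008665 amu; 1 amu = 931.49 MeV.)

23.9850 amu

Mass defect = 198.26 MeV / (931.49 MeV/amu) = 0.212842 amu
Constituent mass = 12(1.007825) + 12(1.008665) = 24.197880 amu
Atomic mass = 24.197880 − 0.212842 = 23.985038 amu ≈ 23.9850 amu (to 4 decimal places)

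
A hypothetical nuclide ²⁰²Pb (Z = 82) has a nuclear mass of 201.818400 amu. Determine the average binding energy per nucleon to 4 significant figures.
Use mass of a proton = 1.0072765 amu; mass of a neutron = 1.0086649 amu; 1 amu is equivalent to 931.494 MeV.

8.384 MeV/nucleon

Total constituent mass: 82 × 1.0072765 + 120 × 1.0086649 = 203.6364610 amu
Δm = 203.6364610 − 201.818400 = 1.8180610 amu
E_B = 1.8180610 × 931.494 = 1693.51 MeV
Per nucleon: 1693.51 / 202 = 8.384 MeV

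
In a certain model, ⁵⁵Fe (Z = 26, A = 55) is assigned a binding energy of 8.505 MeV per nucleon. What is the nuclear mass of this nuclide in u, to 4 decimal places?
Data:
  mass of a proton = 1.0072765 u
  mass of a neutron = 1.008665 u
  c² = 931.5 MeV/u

Total binding energy = 55 × 8.505 = 467.775 MeV
Mass defect = 467.775 MeV / (931.5 MeV/u) = 0.502174 u
Constituent mass = 26(1.0072765) + 29(1.008665) = 55.4404740 u
Nuclear mass = 55.4404740 − 0.502174 = 54.9383000 u ≈ 54.9383 u (to 4 decimal places)

54.9383 u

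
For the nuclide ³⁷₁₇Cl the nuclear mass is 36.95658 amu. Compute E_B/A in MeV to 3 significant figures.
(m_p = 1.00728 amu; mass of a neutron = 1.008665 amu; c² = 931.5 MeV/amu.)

With 17 protons and 20 neutrons (A = 37):
Σm = 17·m_p + 20·m_n = 17.12376 + 20.173300 = 37.297060 amu
Mass defect Δm = 37.297060 − 36.95658 = 0.340480 amu
Binding energy = Δm·c² = 0.340480 × 931.5 MeV/amu = 317.157 MeV
BE/A = 317.157 MeV / 37 = 8.572 MeV/nucleon

8.57 MeV/nucleon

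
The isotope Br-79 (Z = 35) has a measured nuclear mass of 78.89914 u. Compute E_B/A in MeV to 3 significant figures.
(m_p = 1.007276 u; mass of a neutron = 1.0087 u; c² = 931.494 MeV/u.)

8.71 MeV/nucleon

Σm = 35·m_p + 44·m_n = 35.254660 + 44.3828 = 79.637460 u
The mass defect is 79.637460 − 78.89914 = 0.738320 u.
E_B = 0.738320 × 931.494 = 687.741 MeV
Dividing by A = 79 gives 8.706 MeV per nucleon.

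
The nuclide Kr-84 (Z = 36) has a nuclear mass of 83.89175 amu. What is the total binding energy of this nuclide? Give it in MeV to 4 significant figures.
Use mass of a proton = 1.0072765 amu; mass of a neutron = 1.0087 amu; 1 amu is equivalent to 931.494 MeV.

With 36 protons and 48 neutrons (A = 84):
Σm = 36·m_p + 48·m_n = 36.2619540 + 48.4176 = 84.6795540 amu
Mass defect Δm = 84.6795540 − 83.89175 = 0.7878040 amu
E_B = 0.7878040 × 931.494 = 733.835 MeV

733.8 MeV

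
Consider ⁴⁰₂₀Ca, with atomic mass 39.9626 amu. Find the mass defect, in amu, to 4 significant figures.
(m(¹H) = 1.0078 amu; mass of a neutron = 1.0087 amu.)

0.3674 amu

Z = 20, so N = A − Z = 40 − 20 = 20.
Total constituent mass: 20 × 1.0078 + 20 × 1.0087 = 40.3300 amu
The mass defect is 40.3300 − 39.9626 = 0.3674 amu.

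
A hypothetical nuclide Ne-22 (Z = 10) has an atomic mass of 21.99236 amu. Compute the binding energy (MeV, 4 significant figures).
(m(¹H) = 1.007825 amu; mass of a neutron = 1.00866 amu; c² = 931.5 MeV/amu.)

Total constituent mass: 10 × 1.007825 + 12 × 1.00866 = 22.182170 amu
Mass defect Δm = 22.182170 − 21.99236 = 0.189810 amu
E_B = 0.189810 × 931.5 = 176.808 MeV

176.8 MeV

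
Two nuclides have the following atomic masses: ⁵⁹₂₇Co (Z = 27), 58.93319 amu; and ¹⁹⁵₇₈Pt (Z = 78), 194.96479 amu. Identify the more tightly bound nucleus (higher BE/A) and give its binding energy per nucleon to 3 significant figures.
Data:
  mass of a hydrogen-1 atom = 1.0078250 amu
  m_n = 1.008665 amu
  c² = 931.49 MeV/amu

⁵⁹₂₇Co; 8.77 MeV/nucleon

⁵⁹₂₇Co: Σm = 27(1.0078250) + 32(1.008665) = 59.4885550 amu; Δm = 0.5553650 amu; E_B = 517.32 MeV; E_B/A = 8.768 MeV
¹⁹⁵₇₈Pt: Σm = 78(1.0078250) + 117(1.008665) = 196.6241550 amu; Δm = 1.6593650 amu; E_B = 1545.7 MeV; E_B/A = 7.927 MeV
⁵⁹₂₇Co has the higher binding energy per nucleon, so it is the more tightly bound nucleus.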